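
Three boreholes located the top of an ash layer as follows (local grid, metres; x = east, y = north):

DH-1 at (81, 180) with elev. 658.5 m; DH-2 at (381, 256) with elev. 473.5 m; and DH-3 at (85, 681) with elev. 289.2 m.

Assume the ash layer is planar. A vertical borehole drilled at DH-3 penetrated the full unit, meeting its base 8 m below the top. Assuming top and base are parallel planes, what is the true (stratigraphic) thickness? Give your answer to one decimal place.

Two edge vectors: DH-1→DH-2 = (300, 76, -185), DH-1→DH-3 = (4, 501, -369.3).
Normal n = (DH-1→DH-2) × (DH-1→DH-3) = (64618.2, 110050, 149996).
So ∂z/∂x = −n_x/n_z = −0.43080 and ∂z/∂y = −n_y/n_z = −0.73369.
|∇z| = √(a²+b²) = 0.85081, so dip δ = arctan(0.85081) = 40.39°.
True thickness = vertical thickness × cos δ = 8 × cos 40.39° = 6.1 m.

6.1 m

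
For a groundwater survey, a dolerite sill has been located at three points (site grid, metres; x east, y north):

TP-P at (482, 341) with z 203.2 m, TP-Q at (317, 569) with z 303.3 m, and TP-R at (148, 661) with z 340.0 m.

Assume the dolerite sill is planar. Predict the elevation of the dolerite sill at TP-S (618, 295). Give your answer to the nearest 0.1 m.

Two edge vectors: TP-P→TP-Q = (-165, 228, 100.1), TP-P→TP-R = (-334, 320, 136.8).
Normal n = (TP-P→TP-Q) × (TP-P→TP-R) = (-841.6, -10861.4, 23352).
So ∂z/∂x = −n_x/n_z = 0.03604 and ∂z/∂y = −n_y/n_z = 0.46512.
Intercept c from TP-P: 203.2 − 17.37 − 158.60 = 27.22.
At (618, 295): z = 22.3 + 137.2 + 27.22 = 186.7 m.

186.7 m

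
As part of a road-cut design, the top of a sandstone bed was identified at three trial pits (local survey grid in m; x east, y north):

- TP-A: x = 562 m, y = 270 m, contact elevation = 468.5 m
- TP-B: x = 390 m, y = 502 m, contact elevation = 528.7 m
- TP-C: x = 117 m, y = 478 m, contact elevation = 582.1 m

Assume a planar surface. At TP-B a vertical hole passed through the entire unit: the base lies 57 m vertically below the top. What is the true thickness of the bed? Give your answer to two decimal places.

55.53 m

Two edge vectors: TP-A→TP-B = (-172, 232, 60.2), TP-A→TP-C = (-445, 208, 113.6).
Normal n = (TP-A→TP-B) × (TP-A→TP-C) = (13833.6, -7249.8, 67464).
So ∂z/∂x = −n_x/n_z = −0.20505 and ∂z/∂y = −n_y/n_z = 0.10746.
|∇z| = √(a²+b²) = 0.23150, so dip δ = arctan(0.23150) = 13.03°.
True thickness = vertical thickness × cos δ = 57 × cos 13.03° = 55.53 m.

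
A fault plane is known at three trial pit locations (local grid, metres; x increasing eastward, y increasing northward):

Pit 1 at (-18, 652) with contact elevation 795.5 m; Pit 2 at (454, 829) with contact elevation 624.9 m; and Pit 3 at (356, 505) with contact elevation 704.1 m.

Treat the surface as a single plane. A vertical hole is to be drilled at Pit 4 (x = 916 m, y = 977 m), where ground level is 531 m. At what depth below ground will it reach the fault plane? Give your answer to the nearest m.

69 m

Two edge vectors: Pit 1→Pit 2 = (472, 177, -170.6), Pit 1→Pit 3 = (374, -147, -91.4).
Normal n = (Pit 1→Pit 2) × (Pit 1→Pit 3) = (-41256, -20663.6, -135582).
So ∂z/∂x = −n_x/n_z = −0.30429 and ∂z/∂y = −n_y/n_z = −0.15241.
Intercept c from Pit 1: 795.5 − 5.48 + 99.37 = 889.39.
At (916, 977): z_contact = −278.7 − 148.9 + 889.39 = 461.8 m.
Depth below ground = 531 − 461.8 = 69 m.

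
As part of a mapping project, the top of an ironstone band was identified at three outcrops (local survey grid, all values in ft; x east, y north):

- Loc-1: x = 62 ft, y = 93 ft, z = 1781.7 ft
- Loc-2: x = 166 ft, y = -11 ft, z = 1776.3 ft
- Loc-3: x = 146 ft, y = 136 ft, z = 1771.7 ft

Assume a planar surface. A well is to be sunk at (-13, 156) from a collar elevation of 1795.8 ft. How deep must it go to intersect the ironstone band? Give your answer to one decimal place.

9.7 ft

Two edge vectors: Loc-1→Loc-2 = (104, -104, -5.4), Loc-1→Loc-3 = (84, 43, -10).
Normal n = (Loc-1→Loc-2) × (Loc-1→Loc-3) = (1272.2, 586.4, 13208).
So ∂z/∂x = −n_x/n_z = −0.09632 and ∂z/∂y = −n_y/n_z = −0.04440.
Intercept c from Loc-1: 1781.7 + 5.97 + 4.13 = 1791.80.
At (-13, 156): z_contact = 1.25 − 6.93 + 1791.80 = 1786.13 ft.
Depth below ground = 1795.8 − 1786.13 = 9.7 ft.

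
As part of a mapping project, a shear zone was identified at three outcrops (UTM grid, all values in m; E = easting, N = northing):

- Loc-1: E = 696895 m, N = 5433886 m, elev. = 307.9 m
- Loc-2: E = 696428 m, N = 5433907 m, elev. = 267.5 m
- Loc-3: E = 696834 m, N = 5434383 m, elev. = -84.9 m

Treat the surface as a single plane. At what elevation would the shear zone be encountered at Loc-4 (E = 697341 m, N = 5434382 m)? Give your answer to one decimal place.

-58.1 m

Two edge vectors: Loc-1→Loc-2 = (-467, 21, -40.4), Loc-1→Loc-3 = (-61, 497, -392.8).
Normal n = (Loc-1→Loc-2) × (Loc-1→Loc-3) = (11830, -180973.2, -230818).
So ∂z/∂E = −n_x/n_z = 0.051252502 and ∂z/∂N = −n_y/n_z = −0.784051504.
Intercept c from Loc-1: 307.9 − 35717.61 + 4260446.49 = 4225036.78.
At (697341, 5434382): z = 35740.5 − 4260835.4 + 4225036.78 = -58.1 m.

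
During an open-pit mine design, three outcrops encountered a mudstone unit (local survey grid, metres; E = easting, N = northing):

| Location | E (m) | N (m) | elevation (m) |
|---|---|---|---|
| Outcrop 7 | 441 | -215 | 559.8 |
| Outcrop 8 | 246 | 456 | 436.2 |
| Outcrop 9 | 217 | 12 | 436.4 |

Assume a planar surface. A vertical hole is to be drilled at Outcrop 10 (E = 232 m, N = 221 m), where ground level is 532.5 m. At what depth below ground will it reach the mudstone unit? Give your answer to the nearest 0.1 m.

95.5 m

Two edge vectors: Outcrop 7→Outcrop 8 = (-195, 671, -123.6), Outcrop 7→Outcrop 9 = (-224, 227, -123.4).
Normal n = (Outcrop 7→Outcrop 8) × (Outcrop 7→Outcrop 9) = (-54744.2, 3623.4, 106039).
So ∂z/∂E = −n_x/n_z = 0.51626 and ∂z/∂N = −n_y/n_z = −0.03417.
Intercept c from Outcrop 7: 559.8 − 227.67 − 7.35 = 324.78.
At (232, 221): z_contact = 119.77 − 7.55 + 324.78 = 437.00 m.
Depth below ground = 532.5 − 437.00 = 95.5 m.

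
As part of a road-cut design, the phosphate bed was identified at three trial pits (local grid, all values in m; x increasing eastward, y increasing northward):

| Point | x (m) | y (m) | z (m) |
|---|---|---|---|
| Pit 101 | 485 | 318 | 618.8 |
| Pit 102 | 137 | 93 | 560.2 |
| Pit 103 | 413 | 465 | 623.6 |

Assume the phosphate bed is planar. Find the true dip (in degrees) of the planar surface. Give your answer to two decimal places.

Let the plane be z = a·x + b·y + c.
Pit 102−Pit 101: −348a − 225b = −58.6;  Pit 103−Pit 101: −72a + 147b = 4.8.
Solving gives a = 0.11186, b = 0.08744.
Gradient magnitude |∇z| = √(a² + b²) = √(0.01251 + 0.00765) = 0.14198.
True dip = arctan(0.14198) = 8.08°, dipping toward SW (azimuth ≈ 232°).

8.08°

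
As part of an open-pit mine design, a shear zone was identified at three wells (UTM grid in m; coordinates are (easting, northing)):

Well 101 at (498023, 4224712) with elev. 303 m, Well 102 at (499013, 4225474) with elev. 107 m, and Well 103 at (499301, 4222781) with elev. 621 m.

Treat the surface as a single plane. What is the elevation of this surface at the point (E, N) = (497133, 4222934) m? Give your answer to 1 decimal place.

Two edge vectors: Well 101→Well 102 = (990, 762, -196), Well 101→Well 103 = (1278, -1931, 318).
Normal n = (Well 101→Well 102) × (Well 101→Well 103) = (-136160, -565308, -2885526).
So ∂z/∂E = −n_x/n_z = −0.047187237 and ∂z/∂N = −n_y/n_z = −0.195911595.
Intercept c from Well 101: 303 + 23500.33 + 827670.06 = 851473.39.
At (497133, 4222934): z = −23458.3 − 827321.7 + 851473.39 = 693.3 m.

693.3 m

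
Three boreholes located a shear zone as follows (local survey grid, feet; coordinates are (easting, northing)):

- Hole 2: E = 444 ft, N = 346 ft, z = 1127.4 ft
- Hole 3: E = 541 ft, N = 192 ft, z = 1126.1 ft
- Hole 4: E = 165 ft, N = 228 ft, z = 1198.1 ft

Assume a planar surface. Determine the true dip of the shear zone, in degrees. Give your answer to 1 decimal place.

Let the plane be z = a·E + b·N + c.
Hole 3−Hole 2: 97a − 154b = −1.3;  Hole 4−Hole 2: −279a − 118b = 70.7.
Solving gives a = −0.20292, b = −0.11937.
Gradient magnitude |∇z| = √(a² + b²) = √(0.04118 + 0.01425) = 0.23543.
True dip = arctan(0.23543) = 13.2°, dipping toward ENE (azimuth ≈ 060°).

13.2°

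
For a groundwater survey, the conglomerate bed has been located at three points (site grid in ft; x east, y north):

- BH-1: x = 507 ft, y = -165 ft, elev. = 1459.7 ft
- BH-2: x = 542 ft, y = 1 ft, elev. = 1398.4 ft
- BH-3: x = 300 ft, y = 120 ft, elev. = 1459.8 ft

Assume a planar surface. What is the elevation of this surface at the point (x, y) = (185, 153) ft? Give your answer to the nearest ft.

Two edge vectors: BH-1→BH-2 = (35, 166, -61.3), BH-1→BH-3 = (-207, 285, 0.1).
Normal n = (BH-1→BH-2) × (BH-1→BH-3) = (17487.1, 12685.6, 44337).
So ∂z/∂x = −n_x/n_z = −0.39441 and ∂z/∂y = −n_y/n_z = −0.28612.
Intercept c from BH-1: 1459.7 + 199.97 − 47.21 = 1612.46.
At (185, 153): z = −73.0 − 43.8 + 1612.46 = 1495.7 ft.

1496 ft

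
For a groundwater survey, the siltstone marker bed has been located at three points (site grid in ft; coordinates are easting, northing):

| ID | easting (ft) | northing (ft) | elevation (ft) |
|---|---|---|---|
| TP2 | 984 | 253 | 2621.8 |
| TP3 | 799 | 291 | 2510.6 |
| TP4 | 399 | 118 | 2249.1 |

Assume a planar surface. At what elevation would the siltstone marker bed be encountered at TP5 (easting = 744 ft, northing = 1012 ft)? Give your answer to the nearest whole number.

2536 ft

Two edge vectors: TP2→TP3 = (-185, 38, -111.2), TP2→TP4 = (-585, -135, -372.7).
Normal n = (TP2→TP3) × (TP2→TP4) = (-29174.6, -3897.5, 47205).
So ∂z/∂easting = −n_x/n_z = 0.61804 and ∂z/∂northing = −n_y/n_z = 0.08257.
Intercept c from TP2: 2621.8 − 608.15 − 20.89 = 1992.76.
At (744, 1012): z = 459.8 + 83.6 + 1992.76 = 2536.1 ft.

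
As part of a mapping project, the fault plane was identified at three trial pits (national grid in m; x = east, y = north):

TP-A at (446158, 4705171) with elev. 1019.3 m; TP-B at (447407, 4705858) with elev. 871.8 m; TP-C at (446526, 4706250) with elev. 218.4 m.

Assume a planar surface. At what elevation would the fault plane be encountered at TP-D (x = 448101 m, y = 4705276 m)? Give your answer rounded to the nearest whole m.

1623 m

Let the plane be z = a·x + b·y + c.
TP-B−TP-A: 1249a + 687b = −147.5;  TP-C−TP-A: 368a + 1079b = −800.9.
Solving gives a = 0.35718502, b = −0.86408164.
Then c = 1019.3 − a·446158 − b·4705171 = 3907310.21.
At (448101, 4705276): z = 160055.0 − 4065742.6 + 3907310.21 = 1622.6 m.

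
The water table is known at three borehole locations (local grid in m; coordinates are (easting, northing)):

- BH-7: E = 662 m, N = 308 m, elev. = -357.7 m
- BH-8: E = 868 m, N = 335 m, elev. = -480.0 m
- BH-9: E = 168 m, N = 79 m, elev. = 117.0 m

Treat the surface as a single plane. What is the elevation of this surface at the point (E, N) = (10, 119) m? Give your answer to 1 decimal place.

Two edge vectors: BH-7→BH-8 = (206, 27, -122.3), BH-7→BH-9 = (-494, -229, 474.7).
Normal n = (BH-7→BH-8) × (BH-7→BH-9) = (-15189.8, -37372, -33836).
So ∂z/∂E = −n_x/n_z = −0.44892 and ∂z/∂N = −n_y/n_z = −1.10450.
Intercept c from BH-7: -357.7 + 297.19 + 340.19 = 279.68.
At (10, 119): z = −4.5 − 131.4 + 279.68 = 143.7 m.

143.7 m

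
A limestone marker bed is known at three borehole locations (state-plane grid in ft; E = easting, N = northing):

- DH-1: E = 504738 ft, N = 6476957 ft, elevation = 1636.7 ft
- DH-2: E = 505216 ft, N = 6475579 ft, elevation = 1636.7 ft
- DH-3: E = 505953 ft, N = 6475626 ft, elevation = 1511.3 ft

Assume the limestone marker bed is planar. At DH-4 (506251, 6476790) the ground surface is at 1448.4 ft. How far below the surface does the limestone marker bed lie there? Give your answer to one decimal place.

Let the plane be z = a·E + b·N + c.
DH-2−DH-1: 478a − 1378b = 0;  DH-3−DH-1: 1215a − 1331b = −125.4.
Solving gives a = −0.166466805, b = −0.057743928.
Then c = 1636.7 − a·504738 − b·6476957 = 459663.76.
At (506251, 6476790): z_contact = −84273.99 − 373995.30 + 459663.76 = 1394.48 ft.
Depth below ground = 1448.4 − 1394.48 = 53.9 ft.

53.9 ft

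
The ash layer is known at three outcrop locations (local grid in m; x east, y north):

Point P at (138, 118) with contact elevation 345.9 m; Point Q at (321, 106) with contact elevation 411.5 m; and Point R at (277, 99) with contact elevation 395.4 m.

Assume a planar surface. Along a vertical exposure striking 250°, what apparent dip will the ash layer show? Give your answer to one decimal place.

Let the plane be z = a·x + b·y + c.
Point Q−Point P: 183a − 12b = 65.6;  Point R−Point P: 139a − 19b = 49.5.
Solving gives a = 0.36064, b = 0.03311.
Unit vector along 250° is (sin 250°, cos 250°) = (-0.9397, -0.3420).
Slope in that direction = a·(-0.9397) + b·(-0.3420) = −0.35022.
Apparent dip = arctan|0.35022| = 19.3° (true dip is 19.9°, so apparent ≤ true as expected).

19.3°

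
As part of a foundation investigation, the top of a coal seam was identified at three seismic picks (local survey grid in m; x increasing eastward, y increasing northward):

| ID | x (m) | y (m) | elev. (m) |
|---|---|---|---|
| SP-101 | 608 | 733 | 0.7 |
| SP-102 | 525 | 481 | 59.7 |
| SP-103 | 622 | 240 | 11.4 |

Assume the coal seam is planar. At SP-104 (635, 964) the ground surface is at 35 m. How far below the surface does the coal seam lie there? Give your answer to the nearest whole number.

59 m

Two edge vectors: SP-101→SP-102 = (-83, -252, 59), SP-101→SP-103 = (14, -493, 10.7).
Normal n = (SP-101→SP-102) × (SP-101→SP-103) = (26390.6, 1714.1, 44447).
So ∂z/∂x = −n_x/n_z = −0.59375 and ∂z/∂y = −n_y/n_z = −0.03857.
Intercept c from SP-101: 0.7 + 361.00 + 28.27 = 389.97.
At (635, 964): z_contact = −377.0 − 37.2 + 389.97 = -24.2 m.
Depth below ground = 35 − (-24.2) = 59 m.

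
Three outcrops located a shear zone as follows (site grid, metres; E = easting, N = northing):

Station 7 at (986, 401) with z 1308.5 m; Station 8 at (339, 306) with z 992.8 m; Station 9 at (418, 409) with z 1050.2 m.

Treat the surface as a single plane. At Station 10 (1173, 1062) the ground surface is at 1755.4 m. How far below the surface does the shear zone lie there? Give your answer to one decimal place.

Let the plane be z = a·E + b·N + c.
Station 8−Station 7: −647a − 95b = −315.7;  Station 9−Station 7: −568a + 8b = −258.3.
Solving gives a = 0.457659, b = 0.206262.
Then c = 1308.5 − a·986 − b·401 = 774.54.
At (1173, 1062): z_contact = 536.83 + 219.05 + 774.54 = 1530.42 m.
Depth below ground = 1755.4 − 1530.42 = 225.0 m.

225.0 m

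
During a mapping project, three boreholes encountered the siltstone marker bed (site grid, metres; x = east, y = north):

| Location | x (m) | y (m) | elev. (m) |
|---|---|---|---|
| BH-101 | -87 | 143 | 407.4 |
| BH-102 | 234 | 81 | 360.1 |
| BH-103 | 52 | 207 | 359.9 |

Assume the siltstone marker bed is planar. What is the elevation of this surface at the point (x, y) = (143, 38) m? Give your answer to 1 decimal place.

Two edge vectors: BH-101→BH-102 = (321, -62, -47.3), BH-101→BH-103 = (139, 64, -47.5).
Normal n = (BH-101→BH-102) × (BH-101→BH-103) = (5972.2, 8672.8, 29162).
So ∂z/∂x = −n_x/n_z = −0.20479 and ∂z/∂y = −n_y/n_z = −0.29740.
Intercept c from BH-101: 407.4 − 17.82 + 42.53 = 432.11.
At (143, 38): z = −29.3 − 11.3 + 432.11 = 391.5 m.

391.5 m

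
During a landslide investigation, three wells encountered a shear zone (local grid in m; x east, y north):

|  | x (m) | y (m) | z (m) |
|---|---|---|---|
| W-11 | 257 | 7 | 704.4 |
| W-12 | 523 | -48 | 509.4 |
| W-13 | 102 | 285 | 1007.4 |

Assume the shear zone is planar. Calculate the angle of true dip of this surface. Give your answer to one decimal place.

43.8°

Let the plane be z = a·x + b·y + c.
W-12−W-11: 266a − 55b = −195;  W-13−W-11: −155a + 278b = 303.
Solving gives a = −0.57388, b = 0.76996.
Gradient magnitude |∇z| = √(a² + b²) = √(0.32934 + 0.59284) = 0.96030.
True dip = arctan(0.96030) = 43.8°, dipping toward SE (azimuth ≈ 143°).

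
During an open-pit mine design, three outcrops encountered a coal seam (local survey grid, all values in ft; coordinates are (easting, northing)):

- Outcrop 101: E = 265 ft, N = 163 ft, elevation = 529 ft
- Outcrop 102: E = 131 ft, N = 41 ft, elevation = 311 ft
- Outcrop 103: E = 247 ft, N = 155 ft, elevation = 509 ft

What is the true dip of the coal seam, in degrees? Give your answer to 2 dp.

Let the plane be z = a·E + b·N + c.
Outcrop 102−Outcrop 101: −134a − 122b = −218;  Outcrop 103−Outcrop 101: −18a − 8b = −20.
Solving gives a = 0.61922, b = 1.10676.
Gradient magnitude |∇z| = √(a² + b²) = √(0.38343 + 1.22492) = 1.26821.
True dip = arctan(1.26821) = 51.74°, dipping toward SSW (azimuth ≈ 209°).

51.74°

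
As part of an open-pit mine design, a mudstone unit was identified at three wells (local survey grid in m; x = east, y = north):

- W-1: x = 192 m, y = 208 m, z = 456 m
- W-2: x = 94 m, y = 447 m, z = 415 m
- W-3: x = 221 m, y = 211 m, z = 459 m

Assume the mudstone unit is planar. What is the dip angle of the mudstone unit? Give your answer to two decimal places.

9.64°

Two edge vectors: W-1→W-2 = (-98, 239, -41), W-1→W-3 = (29, 3, 3).
Normal n = (W-1→W-2) × (W-1→W-3) = (840, -895, -7225).
So ∂z/∂x = −n_x/n_z = 0.11626 and ∂z/∂y = −n_y/n_z = −0.12388.
Gradient magnitude |∇z| = √(a² + b²) = √(0.01352 + 0.01535) = 0.16989.
True dip = arctan(0.16989) = 9.64°, dipping toward NW (azimuth ≈ 317°).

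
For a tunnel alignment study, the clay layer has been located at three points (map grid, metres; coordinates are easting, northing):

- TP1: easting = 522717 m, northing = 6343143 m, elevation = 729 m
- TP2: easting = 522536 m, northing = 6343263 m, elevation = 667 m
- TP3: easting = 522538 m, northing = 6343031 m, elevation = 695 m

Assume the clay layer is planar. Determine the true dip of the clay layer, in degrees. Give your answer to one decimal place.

16.1°

Two edge vectors: TP1→TP2 = (-181, 120, -62), TP1→TP3 = (-179, -112, -34).
Normal n = (TP1→TP2) × (TP1→TP3) = (-11024, 4944, 41752).
So ∂z/∂easting = −n_x/n_z = 0.26404 and ∂z/∂northing = −n_y/n_z = −0.11841.
Gradient magnitude |∇z| = √(a² + b²) = √(0.06971 + 0.01402) = 0.28937.
True dip = arctan(0.28937) = 16.1°, dipping toward WNW (azimuth ≈ 294°).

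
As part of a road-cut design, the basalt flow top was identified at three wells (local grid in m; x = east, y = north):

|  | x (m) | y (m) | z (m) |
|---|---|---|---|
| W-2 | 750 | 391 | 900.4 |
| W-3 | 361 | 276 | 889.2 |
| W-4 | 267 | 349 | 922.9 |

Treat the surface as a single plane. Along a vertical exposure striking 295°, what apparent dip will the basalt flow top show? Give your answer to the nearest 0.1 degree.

Two edge vectors: W-2→W-3 = (-389, -115, -11.2), W-2→W-4 = (-483, -42, 22.5).
Normal n = (W-2→W-3) × (W-2→W-4) = (-3057.9, 14162.1, -39207).
So ∂z/∂x = −n_x/n_z = −0.07799 and ∂z/∂y = −n_y/n_z = 0.36121.
Unit vector along 295° is (sin 295°, cos 295°) = (-0.9063, 0.4226).
Slope in that direction = a·(-0.9063) + b·(0.4226) = 0.22334.
Apparent dip = arctan|0.22334| = 12.6° (true dip is 20.3°, so apparent ≤ true as expected).

12.6°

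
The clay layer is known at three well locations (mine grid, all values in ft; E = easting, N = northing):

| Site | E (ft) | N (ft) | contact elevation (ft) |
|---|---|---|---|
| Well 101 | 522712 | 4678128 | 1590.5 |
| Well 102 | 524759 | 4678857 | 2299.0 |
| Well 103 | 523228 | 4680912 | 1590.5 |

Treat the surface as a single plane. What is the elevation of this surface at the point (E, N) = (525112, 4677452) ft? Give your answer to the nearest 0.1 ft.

2526.3 ft

Let the plane be z = a·E + b·N + c.
Well 102−Well 101: 2047a + 729b = 708.5;  Well 103−Well 101: 516a + 2784b = 0.
Solving gives a = 0.370576950, b = −0.068684521.
Then c = 1590.5 − a·522712 − b·4678128 = 129200.46.
At (525112, 4677452): z = 194594.4 − 321268.5 + 129200.46 = 2526.3 ft.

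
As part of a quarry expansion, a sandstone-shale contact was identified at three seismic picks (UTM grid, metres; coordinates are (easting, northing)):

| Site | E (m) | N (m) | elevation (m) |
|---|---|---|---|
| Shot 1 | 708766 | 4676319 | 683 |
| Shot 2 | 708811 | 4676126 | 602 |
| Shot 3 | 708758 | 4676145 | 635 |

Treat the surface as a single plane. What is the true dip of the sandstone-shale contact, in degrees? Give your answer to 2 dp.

Two edge vectors: Shot 1→Shot 2 = (45, -193, -81), Shot 1→Shot 3 = (-8, -174, -48).
Normal n = (Shot 1→Shot 2) × (Shot 1→Shot 3) = (-4830, 2808, -9374).
So ∂z/∂E = −n_x/n_z = −0.51525 and ∂z/∂N = −n_y/n_z = 0.29955.
Gradient magnitude |∇z| = √(a² + b²) = √(0.26549 + 0.08973) = 0.59600.
True dip = arctan(0.59600) = 30.80°, dipping toward ESE (azimuth ≈ 120°).

30.80°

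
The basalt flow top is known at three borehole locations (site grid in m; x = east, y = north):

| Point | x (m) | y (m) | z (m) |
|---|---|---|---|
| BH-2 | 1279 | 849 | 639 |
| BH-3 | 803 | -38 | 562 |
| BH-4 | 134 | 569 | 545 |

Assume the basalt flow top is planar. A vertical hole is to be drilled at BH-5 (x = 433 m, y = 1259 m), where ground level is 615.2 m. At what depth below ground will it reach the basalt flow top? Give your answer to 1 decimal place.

15.3 m

Let the plane be z = a·x + b·y + c.
BH-3−BH-2: −476a − 887b = −77;  BH-4−BH-2: −1145a − 280b = −94.
Solving gives a = 0.070062, b = 0.049211.
Then c = 639 − a·1279 − b·849 = 507.61.
At (433, 1259): z_contact = 30.34 + 61.96 + 507.61 = 599.90 m.
Depth below ground = 615.2 − 599.90 = 15.3 m.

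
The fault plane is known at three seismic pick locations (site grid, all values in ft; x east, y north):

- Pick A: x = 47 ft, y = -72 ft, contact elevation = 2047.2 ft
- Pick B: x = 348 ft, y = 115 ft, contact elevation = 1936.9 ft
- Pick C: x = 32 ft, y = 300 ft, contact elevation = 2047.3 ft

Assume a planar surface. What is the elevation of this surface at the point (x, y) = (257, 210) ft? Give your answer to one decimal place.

Two edge vectors: Pick A→Pick B = (301, 187, -110.3), Pick A→Pick C = (-15, 372, 0.1).
Normal n = (Pick A→Pick B) × (Pick A→Pick C) = (41050.3, 1624.4, 114777).
So ∂z/∂x = −n_x/n_z = −0.35765 and ∂z/∂y = −n_y/n_z = −0.01415.
Intercept c from Pick A: 2047.2 + 16.81 − 1.02 = 2062.99.
At (257, 210): z = −91.9 − 3.0 + 2062.99 = 1968.1 ft.

1968.1 ft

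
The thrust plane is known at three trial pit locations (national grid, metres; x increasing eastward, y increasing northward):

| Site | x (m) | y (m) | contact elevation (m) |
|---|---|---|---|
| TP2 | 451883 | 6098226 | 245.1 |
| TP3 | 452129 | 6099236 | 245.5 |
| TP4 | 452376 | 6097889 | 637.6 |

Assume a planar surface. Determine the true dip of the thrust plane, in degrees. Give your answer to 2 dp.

Let the plane be z = a·x + b·y + c.
TP3−TP2: 246a + 1010b = 0.4;  TP4−TP2: 493a − 337b = 392.5.
Solving gives a = 0.68274, b = −0.16590.
Gradient magnitude |∇z| = √(a² + b²) = √(0.46614 + 0.02752) = 0.70261.
True dip = arctan(0.70261) = 35.09°, dipping toward WNW (azimuth ≈ 284°).

35.09°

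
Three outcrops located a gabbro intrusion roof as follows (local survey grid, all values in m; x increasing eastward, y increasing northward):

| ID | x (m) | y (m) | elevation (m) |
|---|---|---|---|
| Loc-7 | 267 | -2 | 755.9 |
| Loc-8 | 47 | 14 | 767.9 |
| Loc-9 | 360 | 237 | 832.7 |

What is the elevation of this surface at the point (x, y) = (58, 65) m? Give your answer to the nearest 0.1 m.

784.6 m

Let the plane be z = a·x + b·y + c.
Loc-8−Loc-7: −220a + 16b = 12;  Loc-9−Loc-7: 93a + 239b = 76.8.
Solving gives a = −0.03032, b = 0.33314.
Then c = 755.9 − a·267 − b·-2 = 764.66.
At (58, 65): z = −1.8 + 21.7 + 764.66 = 784.6 m.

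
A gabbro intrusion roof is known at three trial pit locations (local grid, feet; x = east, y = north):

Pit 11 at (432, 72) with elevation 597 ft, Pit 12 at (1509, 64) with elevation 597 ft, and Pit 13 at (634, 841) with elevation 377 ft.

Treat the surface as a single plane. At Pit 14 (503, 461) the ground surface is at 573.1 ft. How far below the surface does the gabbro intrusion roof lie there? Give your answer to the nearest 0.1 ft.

87.3 ft

Two edge vectors: Pit 11→Pit 12 = (1077, -8, 0), Pit 11→Pit 13 = (202, 769, -220).
Normal n = (Pit 11→Pit 12) × (Pit 11→Pit 13) = (1760, 236940, 829829).
So ∂z/∂x = −n_x/n_z = −0.002121 and ∂z/∂y = −n_y/n_z = −0.285529.
Intercept c from Pit 11: 597 + 0.92 + 20.56 = 618.47.
At (503, 461): z_contact = −1.07 − 131.63 + 618.47 = 485.78 ft.
Depth below ground = 573.1 − 485.78 = 87.3 ft.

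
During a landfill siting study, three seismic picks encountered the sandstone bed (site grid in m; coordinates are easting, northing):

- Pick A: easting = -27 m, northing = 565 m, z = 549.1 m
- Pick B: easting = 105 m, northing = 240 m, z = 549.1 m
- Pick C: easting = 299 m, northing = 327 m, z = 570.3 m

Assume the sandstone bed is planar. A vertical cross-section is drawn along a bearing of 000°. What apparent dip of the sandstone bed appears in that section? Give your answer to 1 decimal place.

2.2°

Let the plane be z = a·easting + b·northing + c.
Pick B−Pick A: 132a − 325b = 0;  Pick C−Pick A: 326a − 238b = 21.2.
Solving gives a = 0.09244, b = 0.03755.
Unit vector along 000° is (sin 0°, cos 0°) = (0.0000, 1.0000).
Slope in that direction = a·(0.0000) + b·(1.0000) = 0.03755.
Apparent dip = arctan|0.03755| = 2.2° (true dip is 5.7°, so apparent ≤ true as expected).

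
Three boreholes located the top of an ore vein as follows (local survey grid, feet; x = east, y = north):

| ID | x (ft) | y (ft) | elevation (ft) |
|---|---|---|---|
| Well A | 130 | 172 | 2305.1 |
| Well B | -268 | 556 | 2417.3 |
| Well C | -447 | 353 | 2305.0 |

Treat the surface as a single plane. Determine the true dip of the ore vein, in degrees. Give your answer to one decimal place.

24.4°

Let the plane be z = a·x + b·y + c.
Well B−Well A: −398a + 384b = 112.2;  Well C−Well A: −577a + 181b = −0.1.
Solving gives a = 0.13607, b = 0.43322.
Gradient magnitude |∇z| = √(a² + b²) = √(0.01852 + 0.18768) = 0.45409.
True dip = arctan(0.45409) = 24.4°, dipping toward SSW (azimuth ≈ 197°).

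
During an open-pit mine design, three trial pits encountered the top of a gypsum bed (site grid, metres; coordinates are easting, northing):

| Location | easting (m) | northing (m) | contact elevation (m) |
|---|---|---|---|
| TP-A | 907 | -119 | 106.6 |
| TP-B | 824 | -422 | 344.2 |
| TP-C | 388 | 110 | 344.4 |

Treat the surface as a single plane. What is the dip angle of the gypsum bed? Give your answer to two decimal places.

42.84°

Two edge vectors: TP-A→TP-B = (-83, -303, 237.6), TP-A→TP-C = (-519, 229, 237.8).
Normal n = (TP-A→TP-B) × (TP-A→TP-C) = (-126463.8, -103577, -176264).
So ∂z/∂easting = −n_x/n_z = −0.71747 and ∂z/∂northing = −n_y/n_z = −0.58762.
Gradient magnitude |∇z| = √(a² + b²) = √(0.51476 + 0.34530) = 0.92740.
True dip = arctan(0.92740) = 42.84°, dipping toward NE (azimuth ≈ 051°).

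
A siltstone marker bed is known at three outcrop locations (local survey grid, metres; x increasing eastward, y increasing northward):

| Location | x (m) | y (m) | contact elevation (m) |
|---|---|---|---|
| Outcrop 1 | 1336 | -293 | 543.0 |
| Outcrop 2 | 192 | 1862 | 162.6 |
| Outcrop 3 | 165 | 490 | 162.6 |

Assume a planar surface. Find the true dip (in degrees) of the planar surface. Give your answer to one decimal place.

17.8°

Two edge vectors: Outcrop 1→Outcrop 2 = (-1144, 2155, -380.4), Outcrop 1→Outcrop 3 = (-1171, 783, -380.4).
Normal n = (Outcrop 1→Outcrop 2) × (Outcrop 1→Outcrop 3) = (-521908.8, 10270.8, 1627753).
So ∂z/∂x = −n_x/n_z = 0.32063 and ∂z/∂y = −n_y/n_z = −0.00631.
Gradient magnitude |∇z| = √(a² + b²) = √(0.10280 + 0.00004) = 0.32069.
True dip = arctan(0.32069) = 17.8°, dipping toward W (azimuth ≈ 271°).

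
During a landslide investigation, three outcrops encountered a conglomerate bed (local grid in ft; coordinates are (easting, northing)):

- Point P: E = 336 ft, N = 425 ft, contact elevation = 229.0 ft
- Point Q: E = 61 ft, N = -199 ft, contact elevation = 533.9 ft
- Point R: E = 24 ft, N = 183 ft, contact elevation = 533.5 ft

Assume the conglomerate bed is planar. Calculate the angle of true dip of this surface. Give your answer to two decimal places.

Two edge vectors: Point P→Point Q = (-275, -624, 304.9), Point P→Point R = (-312, -242, 304.5).
Normal n = (Point P→Point Q) × (Point P→Point R) = (-116222.2, -11391.3, -128138).
So ∂z/∂E = −n_x/n_z = −0.90701 and ∂z/∂N = −n_y/n_z = −0.08890.
Gradient magnitude |∇z| = √(a² + b²) = √(0.82266 + 0.00790) = 0.91135.
True dip = arctan(0.91135) = 42.34°, dipping toward E (azimuth ≈ 084°).

42.34°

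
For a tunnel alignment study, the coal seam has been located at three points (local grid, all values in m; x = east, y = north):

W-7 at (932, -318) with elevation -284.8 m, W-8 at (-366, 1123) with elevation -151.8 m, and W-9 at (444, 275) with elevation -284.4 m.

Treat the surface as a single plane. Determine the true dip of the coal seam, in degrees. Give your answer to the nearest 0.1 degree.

Let the plane be z = a·x + b·y + c.
W-8−W-7: −1298a + 1441b = 133;  W-9−W-7: −488a + 593b = 0.4.
Solving gives a = −1.17723, b = −0.96811.
Gradient magnitude |∇z| = √(a² + b²) = √(1.38586 + 0.93723) = 1.52417.
True dip = arctan(1.52417) = 56.7°, dipping toward NE (azimuth ≈ 051°).

56.7°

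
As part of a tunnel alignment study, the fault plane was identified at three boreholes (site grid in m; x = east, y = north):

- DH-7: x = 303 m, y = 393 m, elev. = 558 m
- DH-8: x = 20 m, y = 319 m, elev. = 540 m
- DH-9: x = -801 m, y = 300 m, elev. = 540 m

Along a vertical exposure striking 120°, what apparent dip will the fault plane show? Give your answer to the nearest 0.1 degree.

7.9°

Two edge vectors: DH-7→DH-8 = (-283, -74, -18), DH-7→DH-9 = (-1104, -93, -18).
Normal n = (DH-7→DH-8) × (DH-7→DH-9) = (-342, 14778, -55377).
So ∂z/∂x = −n_x/n_z = −0.00618 and ∂z/∂y = −n_y/n_z = 0.26686.
Unit vector along 120° is (sin 120°, cos 120°) = (0.8660, -0.5000).
Slope in that direction = a·(0.8660) + b·(-0.5000) = −0.13878.
Apparent dip = arctan|0.13878| = 7.9° (true dip is 14.9°, so apparent ≤ true as expected).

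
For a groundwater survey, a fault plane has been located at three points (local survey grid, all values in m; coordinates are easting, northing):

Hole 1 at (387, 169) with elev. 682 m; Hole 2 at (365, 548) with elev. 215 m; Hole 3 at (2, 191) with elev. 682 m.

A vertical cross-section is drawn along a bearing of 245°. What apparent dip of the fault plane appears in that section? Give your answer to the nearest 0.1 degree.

Let the plane be z = a·easting + b·northing + c.
Hole 2−Hole 1: −22a + 379b = −467;  Hole 3−Hole 1: −385a + 22b = 0.
Solving gives a = −0.07065, b = −1.23629.
Unit vector along 245° is (sin 245°, cos 245°) = (-0.9063, -0.4226).
Slope in that direction = a·(-0.9063) + b·(-0.4226) = 0.58651.
Apparent dip = arctan|0.58651| = 30.4° (true dip is 51.1°, so apparent ≤ true as expected).

30.4°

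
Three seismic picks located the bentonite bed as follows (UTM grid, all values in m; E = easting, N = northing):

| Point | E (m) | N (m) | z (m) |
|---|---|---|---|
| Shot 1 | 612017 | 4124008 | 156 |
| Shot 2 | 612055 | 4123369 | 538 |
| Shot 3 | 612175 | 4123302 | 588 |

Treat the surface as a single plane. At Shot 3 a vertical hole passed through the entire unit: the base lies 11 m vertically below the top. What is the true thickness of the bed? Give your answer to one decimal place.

9.4 m

Let the plane be z = a·E + b·N + c.
Shot 2−Shot 1: 38a − 639b = 382;  Shot 3−Shot 1: 158a − 706b = 432.
Solving gives a = 0.08574, b = −0.59271.
|∇z| = √(a²+b²) = 0.59888, so dip δ = arctan(0.59888) = 30.92°.
True thickness = vertical thickness × cos δ = 11 × cos 30.92° = 9.4 m.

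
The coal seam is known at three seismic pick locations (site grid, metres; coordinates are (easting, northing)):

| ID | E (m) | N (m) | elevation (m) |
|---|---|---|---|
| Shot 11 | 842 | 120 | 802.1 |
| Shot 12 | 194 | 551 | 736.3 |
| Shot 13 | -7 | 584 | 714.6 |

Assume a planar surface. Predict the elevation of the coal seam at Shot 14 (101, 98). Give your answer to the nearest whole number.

720 m

Let the plane be z = a·E + b·N + c.
Shot 12−Shot 11: −648a + 431b = −65.8;  Shot 13−Shot 11: −849a + 464b = −87.5.
Solving gives a = 0.11006, b = 0.01281.
Then c = 802.1 − a·842 − b·120 = 707.89.
At (101, 98): z = 11.1 + 1.3 + 707.89 = 720.3 m.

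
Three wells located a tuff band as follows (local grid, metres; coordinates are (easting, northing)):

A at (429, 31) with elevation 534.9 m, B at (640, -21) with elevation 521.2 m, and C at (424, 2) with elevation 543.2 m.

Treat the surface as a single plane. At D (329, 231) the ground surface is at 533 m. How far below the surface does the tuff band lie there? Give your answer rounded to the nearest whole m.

Let the plane be z = a·E + b·N + c.
B−A: 211a − 52b = −13.7;  C−A: −5a − 29b = 8.3.
Solving gives a = −0.12994, b = −0.26380.
Then c = 534.9 − a·429 − b·31 = 598.82.
At (329, 231): z_contact = −42.8 − 60.9 + 598.82 = 495.1 m.
Depth below ground = 533 − 495.1 = 38 m.

38 m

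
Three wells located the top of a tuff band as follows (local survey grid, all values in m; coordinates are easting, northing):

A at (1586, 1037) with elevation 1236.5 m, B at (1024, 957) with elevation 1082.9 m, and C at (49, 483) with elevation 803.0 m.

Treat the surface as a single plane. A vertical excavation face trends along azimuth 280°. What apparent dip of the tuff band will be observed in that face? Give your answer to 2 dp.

14.39°

Two edge vectors: A→B = (-562, -80, -153.6), A→C = (-1537, -554, -433.5).
Normal n = (A→B) × (A→C) = (-50414.4, -7543.8, 188388).
So ∂z/∂easting = −n_x/n_z = 0.26761 and ∂z/∂northing = −n_y/n_z = 0.04004.
Unit vector along 280° is (sin 280°, cos 280°) = (-0.9848, 0.1736).
Slope in that direction = a·(-0.9848) + b·(0.1736) = −0.25659.
Apparent dip = arctan|0.25659| = 14.39° (true dip is 15.1°, so apparent ≤ true as expected).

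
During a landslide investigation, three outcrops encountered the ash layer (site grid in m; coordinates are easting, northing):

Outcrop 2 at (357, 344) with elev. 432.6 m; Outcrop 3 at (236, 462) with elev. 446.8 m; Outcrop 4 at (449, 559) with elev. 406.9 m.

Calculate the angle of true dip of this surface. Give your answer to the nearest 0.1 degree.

Two edge vectors: Outcrop 2→Outcrop 3 = (-121, 118, 14.2), Outcrop 2→Outcrop 4 = (92, 215, -25.7).
Normal n = (Outcrop 2→Outcrop 3) × (Outcrop 2→Outcrop 4) = (-6085.6, -1803.3, -36871).
So ∂z/∂easting = −n_x/n_z = −0.16505 and ∂z/∂northing = −n_y/n_z = −0.04891.
Gradient magnitude |∇z| = √(a² + b²) = √(0.02724 + 0.00239) = 0.17214.
True dip = arctan(0.17214) = 9.8°, dipping toward ENE (azimuth ≈ 073°).

9.8°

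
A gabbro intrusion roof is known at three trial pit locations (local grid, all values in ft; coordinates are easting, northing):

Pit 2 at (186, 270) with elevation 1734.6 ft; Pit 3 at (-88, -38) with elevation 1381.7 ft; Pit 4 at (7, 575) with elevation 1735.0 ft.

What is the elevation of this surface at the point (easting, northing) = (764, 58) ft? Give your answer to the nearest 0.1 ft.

Let the plane be z = a·easting + b·northing + c.
Pit 3−Pit 2: −274a − 308b = −352.9;  Pit 4−Pit 2: −179a + 305b = 0.4.
Solving gives a = 0.77512, b = 0.45622.
Then c = 1734.6 − a·186 − b·270 = 1467.25.
At (764, 58): z = 592.2 + 26.5 + 1467.25 = 2085.9 ft.

2085.9 ft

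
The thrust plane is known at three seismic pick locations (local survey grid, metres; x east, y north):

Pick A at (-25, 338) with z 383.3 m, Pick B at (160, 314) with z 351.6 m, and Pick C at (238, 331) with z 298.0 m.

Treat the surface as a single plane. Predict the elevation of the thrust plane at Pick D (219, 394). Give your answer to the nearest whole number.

211 m

Two edge vectors: Pick A→Pick B = (185, -24, -31.7), Pick A→Pick C = (263, -7, -85.3).
Normal n = (Pick A→Pick B) × (Pick A→Pick C) = (1825.3, 7443.4, 5017).
So ∂z/∂x = −n_x/n_z = −0.36382 and ∂z/∂y = −n_y/n_z = −1.48364.
Intercept c from Pick A: 383.3 − 9.10 + 501.47 = 875.67.
At (219, 394): z = −79.7 − 584.6 + 875.67 = 211.4 m.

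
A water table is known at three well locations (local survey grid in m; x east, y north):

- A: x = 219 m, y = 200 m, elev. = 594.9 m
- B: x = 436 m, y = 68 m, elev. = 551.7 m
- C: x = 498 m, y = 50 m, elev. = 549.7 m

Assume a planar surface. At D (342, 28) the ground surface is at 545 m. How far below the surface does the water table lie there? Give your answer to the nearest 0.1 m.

Two edge vectors: A→B = (217, -132, -43.2), A→C = (279, -150, -45.2).
Normal n = (A→B) × (A→C) = (-513.6, -2244.4, 4278).
So ∂z/∂x = −n_x/n_z = 0.12006 and ∂z/∂y = −n_y/n_z = 0.52464.
Intercept c from A: 594.9 − 26.29 − 104.93 = 463.68.
At (342, 28): z_contact = 41.06 + 14.69 + 463.68 = 519.43 m.
Depth below ground = 545 − 519.43 = 25.6 m.

25.6 m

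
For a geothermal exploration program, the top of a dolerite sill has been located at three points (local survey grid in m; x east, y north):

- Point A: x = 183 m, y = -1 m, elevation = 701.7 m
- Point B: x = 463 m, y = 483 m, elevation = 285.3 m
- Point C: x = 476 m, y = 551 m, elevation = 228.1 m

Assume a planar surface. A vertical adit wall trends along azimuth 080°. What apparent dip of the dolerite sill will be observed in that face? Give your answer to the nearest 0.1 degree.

Two edge vectors: Point A→Point B = (280, 484, -416.4), Point A→Point C = (293, 552, -473.6).
Normal n = (Point A→Point B) × (Point A→Point C) = (630.4, 10602.8, 12748).
So ∂z/∂x = −n_x/n_z = −0.04945 and ∂z/∂y = −n_y/n_z = −0.83172.
Unit vector along 080° is (sin 80°, cos 80°) = (0.9848, 0.1736).
Slope in that direction = a·(0.9848) + b·(0.1736) = −0.19313.
Apparent dip = arctan|0.19313| = 10.9° (true dip is 39.8°, so apparent ≤ true as expected).

10.9°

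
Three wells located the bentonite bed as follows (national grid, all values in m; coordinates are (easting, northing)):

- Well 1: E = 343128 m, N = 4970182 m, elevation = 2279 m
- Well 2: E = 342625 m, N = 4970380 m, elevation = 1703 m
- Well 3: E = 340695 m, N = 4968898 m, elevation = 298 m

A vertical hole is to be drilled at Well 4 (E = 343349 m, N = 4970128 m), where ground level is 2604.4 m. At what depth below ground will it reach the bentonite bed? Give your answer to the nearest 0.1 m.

84.2 m

Let the plane be z = a·E + b·N + c.
Well 2−Well 1: −503a + 198b = −576;  Well 3−Well 1: −2433a − 1284b = −1981.
Solving gives a = 1.003756698, b = −0.359143338.
Then c = 2279 − a·343128 − b·4970182 = 1442869.73.
At (343349, 4970128): z_contact = 344638.86 − 1784988.36 + 1442869.73 = 2520.22 m.
Depth below ground = 2604.4 − 2520.22 = 84.2 m.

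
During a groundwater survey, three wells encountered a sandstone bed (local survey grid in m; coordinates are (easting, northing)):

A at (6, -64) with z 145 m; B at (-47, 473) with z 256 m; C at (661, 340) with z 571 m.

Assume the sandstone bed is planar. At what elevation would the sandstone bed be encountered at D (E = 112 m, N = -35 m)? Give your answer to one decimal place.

204.7 m

Two edge vectors: A→B = (-53, 537, 111), A→C = (655, 404, 426).
Normal n = (A→B) × (A→C) = (183918, 95283, -373147).
So ∂z/∂E = −n_x/n_z = 0.49288 and ∂z/∂N = −n_y/n_z = 0.25535.
Intercept c from A: 145 − 2.96 + 16.34 = 158.39.
At (112, -35): z = 55.2 − 8.9 + 158.39 = 204.7 m.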